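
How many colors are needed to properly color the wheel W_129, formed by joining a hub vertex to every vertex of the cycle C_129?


W_129 consists of the cycle C_129 together with a hub vertex adjacent to every cycle vertex.
The cycle C_129 needs 3 colors (odd cycle -> 3).
The hub is adjacent to every cycle vertex, so it must receive a new color distinct from all of them.
Chromatic number = 3 + 1 = 4.

4


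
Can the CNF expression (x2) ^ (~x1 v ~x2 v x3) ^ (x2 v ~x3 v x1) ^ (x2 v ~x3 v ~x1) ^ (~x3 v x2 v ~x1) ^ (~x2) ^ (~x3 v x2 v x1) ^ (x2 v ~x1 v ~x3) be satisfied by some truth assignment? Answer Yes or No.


Check all 8 possible truth assignments.
Number of satisfying assignments found: 0.
The formula is unsatisfiable.

No


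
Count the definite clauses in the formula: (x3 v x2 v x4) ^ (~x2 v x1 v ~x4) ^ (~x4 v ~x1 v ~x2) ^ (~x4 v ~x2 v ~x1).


A definite clause has exactly one positive literal.
Clause 1: 3 positive -> not definite
Clause 2: 1 positive -> definite
Clause 3: 0 positive -> not definite
Clause 4: 0 positive -> not definite
Definite clause count = 1.

1


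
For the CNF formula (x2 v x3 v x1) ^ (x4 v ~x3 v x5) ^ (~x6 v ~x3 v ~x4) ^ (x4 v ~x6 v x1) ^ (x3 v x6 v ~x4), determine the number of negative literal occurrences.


Scan each clause for negated literals.
Clause 1: 0 negative; Clause 2: 1 negative; Clause 3: 3 negative; Clause 4: 1 negative; Clause 5: 1 negative.
Total negative literal occurrences = 6.

6


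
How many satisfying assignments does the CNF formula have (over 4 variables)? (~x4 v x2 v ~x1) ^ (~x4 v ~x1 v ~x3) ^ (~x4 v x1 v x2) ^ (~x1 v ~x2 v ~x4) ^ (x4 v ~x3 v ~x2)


Enumerate all 16 truth assignments over 4 variables.
Test each against every clause.
Satisfying assignments found: 8.

8


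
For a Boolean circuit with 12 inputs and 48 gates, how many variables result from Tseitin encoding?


The Tseitin transformation introduces one auxiliary variable per gate.
Total variables = inputs + gates = 12 + 48 = 60.

60


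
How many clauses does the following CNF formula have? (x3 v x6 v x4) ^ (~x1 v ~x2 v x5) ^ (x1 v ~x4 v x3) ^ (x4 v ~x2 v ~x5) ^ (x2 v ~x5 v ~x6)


Each group enclosed in parentheses joined by ^ is one clause.
Counting the conjuncts: 5 clauses.

5


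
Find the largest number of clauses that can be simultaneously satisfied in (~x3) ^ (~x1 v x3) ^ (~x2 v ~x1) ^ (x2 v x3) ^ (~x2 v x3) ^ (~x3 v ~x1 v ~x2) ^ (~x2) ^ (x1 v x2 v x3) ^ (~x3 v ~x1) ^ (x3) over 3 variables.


Enumerate all 8 truth assignments.
For each, count how many of the 10 clauses are satisfied.
The formula is not fully satisfiable, so the maximum is below 10.
Maximum simultaneously satisfiable clauses = 9.

9


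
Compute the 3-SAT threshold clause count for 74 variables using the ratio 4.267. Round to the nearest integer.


The 3-SAT phase transition occurs at approximately 4.267 clauses per variable.
m = 4.267 * 74 = 315.758.
Rounded to nearest integer: 316.

316


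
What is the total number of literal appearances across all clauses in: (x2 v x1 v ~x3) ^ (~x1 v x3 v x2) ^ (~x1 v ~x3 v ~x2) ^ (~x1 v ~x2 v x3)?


Clause lengths: 3, 3, 3, 3.
Sum = 3 + 3 + 3 + 3 = 12.

12


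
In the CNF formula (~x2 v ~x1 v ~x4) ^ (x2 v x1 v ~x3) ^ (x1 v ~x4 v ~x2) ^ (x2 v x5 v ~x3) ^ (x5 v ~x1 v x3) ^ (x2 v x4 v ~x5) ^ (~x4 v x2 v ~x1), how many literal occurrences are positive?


Scan each clause for unnegated literals.
Clause 1: 0 positive; Clause 2: 2 positive; Clause 3: 1 positive; Clause 4: 2 positive; Clause 5: 2 positive; Clause 6: 2 positive; Clause 7: 1 positive.
Total positive literal occurrences = 10.

10


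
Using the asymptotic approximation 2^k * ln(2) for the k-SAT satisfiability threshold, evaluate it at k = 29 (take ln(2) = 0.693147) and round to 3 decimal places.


Using the asymptotic formula: threshold ~ 2^k * ln(2).
2^29 = 536870912.
536870912 * 0.693147 = 372130462.04.

372130462.04


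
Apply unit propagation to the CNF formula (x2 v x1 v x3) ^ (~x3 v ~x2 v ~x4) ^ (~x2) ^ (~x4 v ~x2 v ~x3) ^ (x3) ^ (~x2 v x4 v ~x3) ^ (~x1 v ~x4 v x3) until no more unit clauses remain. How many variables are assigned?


Unit propagation repeatedly assigns the literal in any unit clause, then simplifies.
Assignments in order: x2 = F, x3 = T.
No further unit clauses remain.
Total variables assigned = 2.

2


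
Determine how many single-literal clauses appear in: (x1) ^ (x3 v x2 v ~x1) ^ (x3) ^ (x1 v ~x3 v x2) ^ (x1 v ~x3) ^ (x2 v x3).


A unit clause contains exactly one literal.
Unit clauses found: (x1), (x3).
Count = 2.

2


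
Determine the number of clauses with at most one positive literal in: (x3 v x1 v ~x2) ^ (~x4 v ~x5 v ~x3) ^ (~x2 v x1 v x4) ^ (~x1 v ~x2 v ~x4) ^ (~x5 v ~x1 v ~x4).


A Horn clause has at most one positive literal.
Clause 1: 2 positive lit(s) -> not Horn
Clause 2: 0 positive lit(s) -> Horn
Clause 3: 2 positive lit(s) -> not Horn
Clause 4: 0 positive lit(s) -> Horn
Clause 5: 0 positive lit(s) -> Horn
Total Horn clauses = 3.

3


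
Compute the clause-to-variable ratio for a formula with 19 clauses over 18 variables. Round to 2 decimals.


Clause-to-variable ratio = clauses / variables.
19 / 18 = 1.06.

1.06


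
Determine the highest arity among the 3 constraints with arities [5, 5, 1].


The arities are: 5, 5, 1.
Scan for the maximum value.
Maximum arity = 5.

5


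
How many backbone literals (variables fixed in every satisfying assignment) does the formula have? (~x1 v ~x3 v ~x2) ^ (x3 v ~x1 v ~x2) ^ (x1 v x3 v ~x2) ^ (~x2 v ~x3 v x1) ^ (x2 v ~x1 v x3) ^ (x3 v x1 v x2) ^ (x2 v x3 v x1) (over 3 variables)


Find all satisfying assignments: 2 model(s).
Check which variables have the same value in every model.
Fixed variables: x2=F, x3=T.
Backbone size = 2.

2


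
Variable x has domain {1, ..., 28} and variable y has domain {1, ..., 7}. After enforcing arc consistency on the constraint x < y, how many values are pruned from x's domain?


For the constraint x < y, x needs a supporting value in y's domain.
x can be at most 6 (one less than y's maximum).
Valid x values from domain: 6 out of 28.
Pruned = 28 - 6 = 22.

22


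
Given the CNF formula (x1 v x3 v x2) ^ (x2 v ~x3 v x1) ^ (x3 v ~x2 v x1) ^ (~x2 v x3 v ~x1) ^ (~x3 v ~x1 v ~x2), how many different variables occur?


Identify each distinct variable in the formula.
Variables found: x1, x2, x3.
Total distinct variables = 3.

3


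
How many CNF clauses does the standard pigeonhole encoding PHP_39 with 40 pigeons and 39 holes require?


The PHP encoding has two parts:
1) At-least-one-hole clauses: 40 (one per pigeon, each with 39 literals).
2) At-most-one-pigeon-per-hole clauses: 39 holes * C(40,2) = 39 * 780 = 30420.
Total clauses = 40 + 30420 = 30460.

30460


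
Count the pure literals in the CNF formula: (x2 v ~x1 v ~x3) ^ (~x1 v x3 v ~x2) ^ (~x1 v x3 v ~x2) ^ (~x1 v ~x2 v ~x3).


A pure literal appears in only one polarity across all clauses.
Pure literals: x1 (negative only).
Count = 1.

1


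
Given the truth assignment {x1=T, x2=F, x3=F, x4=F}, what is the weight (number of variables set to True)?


The weight is the number of variables assigned True.
True variables: x1.
Weight = 1.

1


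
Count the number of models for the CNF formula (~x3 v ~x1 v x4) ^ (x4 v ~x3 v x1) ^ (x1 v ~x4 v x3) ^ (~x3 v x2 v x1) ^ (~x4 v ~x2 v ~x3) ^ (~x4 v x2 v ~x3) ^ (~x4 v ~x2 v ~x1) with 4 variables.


Enumerate all 16 truth assignments over 4 variables.
Test each against every clause.
Satisfying assignments found: 5.

5


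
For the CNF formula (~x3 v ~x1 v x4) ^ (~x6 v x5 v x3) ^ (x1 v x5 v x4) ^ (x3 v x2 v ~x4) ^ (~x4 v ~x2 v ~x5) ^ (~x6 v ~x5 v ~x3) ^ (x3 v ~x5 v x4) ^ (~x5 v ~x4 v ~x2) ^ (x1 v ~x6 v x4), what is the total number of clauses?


Each group enclosed in parentheses joined by ^ is one clause.
Counting the conjuncts: 9 clauses.

9


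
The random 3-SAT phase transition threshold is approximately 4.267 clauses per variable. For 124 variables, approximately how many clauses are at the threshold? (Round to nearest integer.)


The 3-SAT phase transition occurs at approximately 4.267 clauses per variable.
m = 4.267 * 124 = 529.108.
Rounded to nearest integer: 529.

529


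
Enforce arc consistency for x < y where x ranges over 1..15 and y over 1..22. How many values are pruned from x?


For the constraint x < y, x needs a supporting value in y's domain.
x can be at most 21 (one less than y's maximum).
Valid x values from domain: 15 out of 15.
Pruned = 15 - 15 = 0.

0


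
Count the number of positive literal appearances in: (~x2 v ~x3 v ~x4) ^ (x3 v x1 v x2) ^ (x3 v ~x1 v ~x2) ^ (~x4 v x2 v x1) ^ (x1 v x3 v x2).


Scan each clause for unnegated literals.
Clause 1: 0 positive; Clause 2: 3 positive; Clause 3: 1 positive; Clause 4: 2 positive; Clause 5: 3 positive.
Total positive literal occurrences = 9.

9


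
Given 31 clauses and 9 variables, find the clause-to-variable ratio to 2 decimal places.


Clause-to-variable ratio = clauses / variables.
31 / 9 = 3.44.

3.44


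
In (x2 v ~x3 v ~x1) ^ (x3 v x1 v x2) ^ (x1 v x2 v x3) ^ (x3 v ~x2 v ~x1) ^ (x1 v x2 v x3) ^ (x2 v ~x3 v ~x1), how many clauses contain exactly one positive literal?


A definite clause has exactly one positive literal.
Clause 1: 1 positive -> definite
Clause 2: 3 positive -> not definite
Clause 3: 3 positive -> not definite
Clause 4: 1 positive -> definite
Clause 5: 3 positive -> not definite
Clause 6: 1 positive -> definite
Definite clause count = 3.

3


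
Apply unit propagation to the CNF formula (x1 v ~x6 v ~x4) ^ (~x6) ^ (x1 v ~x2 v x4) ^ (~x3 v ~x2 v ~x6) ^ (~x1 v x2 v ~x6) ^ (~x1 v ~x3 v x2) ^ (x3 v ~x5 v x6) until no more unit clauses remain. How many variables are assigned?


Unit propagation repeatedly assigns the literal in any unit clause, then simplifies.
Assignments in order: x6 = F.
No further unit clauses remain.
Total variables assigned = 1.

1


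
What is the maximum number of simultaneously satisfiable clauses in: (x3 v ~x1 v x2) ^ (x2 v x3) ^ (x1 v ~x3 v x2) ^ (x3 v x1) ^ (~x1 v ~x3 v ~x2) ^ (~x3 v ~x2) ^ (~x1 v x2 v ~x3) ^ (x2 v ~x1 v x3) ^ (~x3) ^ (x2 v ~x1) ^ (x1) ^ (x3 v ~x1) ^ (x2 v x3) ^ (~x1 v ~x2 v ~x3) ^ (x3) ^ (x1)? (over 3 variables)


Enumerate all 8 truth assignments.
For each, count how many of the 16 clauses are satisfied.
The formula is not fully satisfiable, so the maximum is below 16.
Maximum simultaneously satisfiable clauses = 14.

14


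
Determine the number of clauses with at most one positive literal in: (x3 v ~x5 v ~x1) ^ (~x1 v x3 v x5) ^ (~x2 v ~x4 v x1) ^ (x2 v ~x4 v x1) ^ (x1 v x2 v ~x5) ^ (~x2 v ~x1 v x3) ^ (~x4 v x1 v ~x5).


A Horn clause has at most one positive literal.
Clause 1: 1 positive lit(s) -> Horn
Clause 2: 2 positive lit(s) -> not Horn
Clause 3: 1 positive lit(s) -> Horn
Clause 4: 2 positive lit(s) -> not Horn
Clause 5: 2 positive lit(s) -> not Horn
Clause 6: 1 positive lit(s) -> Horn
Clause 7: 1 positive lit(s) -> Horn
Total Horn clauses = 4.

4


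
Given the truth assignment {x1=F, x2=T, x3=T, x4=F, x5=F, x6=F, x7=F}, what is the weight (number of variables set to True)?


The weight is the number of variables assigned True.
True variables: x2, x3.
Weight = 2.

2


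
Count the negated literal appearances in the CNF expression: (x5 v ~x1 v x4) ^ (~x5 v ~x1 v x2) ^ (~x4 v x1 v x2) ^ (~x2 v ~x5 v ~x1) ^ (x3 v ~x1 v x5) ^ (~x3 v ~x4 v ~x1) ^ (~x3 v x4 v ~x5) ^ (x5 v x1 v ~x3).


Scan each clause for negated literals.
Clause 1: 1 negative; Clause 2: 2 negative; Clause 3: 1 negative; Clause 4: 3 negative; Clause 5: 1 negative; Clause 6: 3 negative; Clause 7: 2 negative; Clause 8: 1 negative.
Total negative literal occurrences = 14.

14


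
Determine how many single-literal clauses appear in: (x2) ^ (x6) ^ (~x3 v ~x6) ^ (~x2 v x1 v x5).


A unit clause contains exactly one literal.
Unit clauses found: (x2), (x6).
Count = 2.

2


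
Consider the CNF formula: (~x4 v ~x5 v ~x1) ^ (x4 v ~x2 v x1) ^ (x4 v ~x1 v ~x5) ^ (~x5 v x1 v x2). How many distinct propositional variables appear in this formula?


Identify each distinct variable in the formula.
Variables found: x1, x2, x4, x5.
Total distinct variables = 4.

4


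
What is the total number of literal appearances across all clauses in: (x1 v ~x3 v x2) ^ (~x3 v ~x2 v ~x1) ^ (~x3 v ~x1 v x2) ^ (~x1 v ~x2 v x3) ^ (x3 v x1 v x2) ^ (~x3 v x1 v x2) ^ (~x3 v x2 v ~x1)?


Clause lengths: 3, 3, 3, 3, 3, 3, 3.
Sum = 3 + 3 + 3 + 3 + 3 + 3 + 3 = 21.

21


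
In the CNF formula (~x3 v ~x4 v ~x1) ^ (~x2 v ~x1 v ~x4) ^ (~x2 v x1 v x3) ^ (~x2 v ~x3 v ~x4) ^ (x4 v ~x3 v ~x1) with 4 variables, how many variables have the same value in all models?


Find all satisfying assignments: 8 model(s).
Check which variables have the same value in every model.
No variable is fixed across all models.
Backbone size = 0.

0


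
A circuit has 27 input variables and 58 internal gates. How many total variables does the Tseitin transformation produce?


The Tseitin transformation introduces one auxiliary variable per gate.
Total variables = inputs + gates = 27 + 58 = 85.

85


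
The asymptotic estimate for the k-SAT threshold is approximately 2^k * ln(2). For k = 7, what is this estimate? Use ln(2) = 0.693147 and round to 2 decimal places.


Using the asymptotic formula: threshold ~ 2^k * ln(2).
2^7 = 128.
128 * 0.693147 = 88.72.

88.72


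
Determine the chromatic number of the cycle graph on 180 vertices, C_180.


A cycle on an even number of vertices is bipartite: alternate two colors around the cycle.
Since 180 is even, two colors suffice, and at least two are needed because the graph has edges.
Chromatic number = 2.

2


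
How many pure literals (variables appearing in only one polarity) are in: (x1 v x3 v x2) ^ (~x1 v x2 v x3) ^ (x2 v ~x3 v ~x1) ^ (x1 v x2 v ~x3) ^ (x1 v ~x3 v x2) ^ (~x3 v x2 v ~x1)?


A pure literal appears in only one polarity across all clauses.
Pure literals: x2 (positive only).
Count = 1.

1


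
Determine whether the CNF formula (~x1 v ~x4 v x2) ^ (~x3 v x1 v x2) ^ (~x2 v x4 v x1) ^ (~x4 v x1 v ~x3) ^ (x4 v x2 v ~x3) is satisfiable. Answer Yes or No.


Check all 16 possible truth assignments.
Number of satisfying assignments found: 8.
The formula is satisfiable.

Yes


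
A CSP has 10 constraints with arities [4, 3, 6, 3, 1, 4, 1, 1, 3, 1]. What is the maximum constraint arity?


The arities are: 4, 3, 6, 3, 1, 4, 1, 1, 3, 1.
Scan for the maximum value.
Maximum arity = 6.

6


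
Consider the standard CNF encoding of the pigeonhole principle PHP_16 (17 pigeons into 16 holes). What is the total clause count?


The PHP encoding has two parts:
1) At-least-one-hole clauses: 17 (one per pigeon, each with 16 literals).
2) At-most-one-pigeon-per-hole clauses: 16 holes * C(17,2) = 16 * 136 = 2176.
Total clauses = 17 + 2176 = 2193.

2193


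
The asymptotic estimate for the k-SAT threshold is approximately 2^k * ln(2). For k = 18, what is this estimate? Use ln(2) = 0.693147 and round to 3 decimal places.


Using the asymptotic formula: threshold ~ 2^k * ln(2).
2^18 = 262144.
262144 * 0.693147 = 181704.327.

181704.327


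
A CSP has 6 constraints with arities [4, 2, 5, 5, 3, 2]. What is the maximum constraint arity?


The arities are: 4, 2, 5, 5, 3, 2.
Scan for the maximum value.
Maximum arity = 5.

5


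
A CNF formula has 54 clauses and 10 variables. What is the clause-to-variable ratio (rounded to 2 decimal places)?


Clause-to-variable ratio = clauses / variables.
54 / 10 = 5.4.

5.4


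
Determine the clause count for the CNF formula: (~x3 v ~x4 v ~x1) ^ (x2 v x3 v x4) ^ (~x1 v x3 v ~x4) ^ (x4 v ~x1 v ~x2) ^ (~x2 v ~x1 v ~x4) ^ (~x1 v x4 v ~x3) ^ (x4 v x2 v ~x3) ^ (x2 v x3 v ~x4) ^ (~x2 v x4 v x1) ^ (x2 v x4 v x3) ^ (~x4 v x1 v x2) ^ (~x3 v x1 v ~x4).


Each group enclosed in parentheses joined by ^ is one clause.
Counting the conjuncts: 12 clauses.

12


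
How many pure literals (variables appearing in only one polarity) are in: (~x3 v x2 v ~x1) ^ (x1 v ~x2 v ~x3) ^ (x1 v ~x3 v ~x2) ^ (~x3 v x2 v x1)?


A pure literal appears in only one polarity across all clauses.
Pure literals: x3 (negative only).
Count = 1.

1


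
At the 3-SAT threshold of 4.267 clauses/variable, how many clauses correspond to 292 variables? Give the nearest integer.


The 3-SAT phase transition occurs at approximately 4.267 clauses per variable.
m = 4.267 * 292 = 1245.964.
Rounded to nearest integer: 1246.

1246


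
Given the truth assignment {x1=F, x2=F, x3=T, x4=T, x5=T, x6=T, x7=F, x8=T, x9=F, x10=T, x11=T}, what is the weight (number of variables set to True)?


The weight is the number of variables assigned True.
True variables: x3, x4, x5, x6, x8, x10, x11.
Weight = 7.

7


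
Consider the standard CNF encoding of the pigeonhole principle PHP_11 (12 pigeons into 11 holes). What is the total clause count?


The PHP encoding has two parts:
1) At-least-one-hole clauses: 12 (one per pigeon, each with 11 literals).
2) At-most-one-pigeon-per-hole clauses: 11 holes * C(12,2) = 11 * 66 = 726.
Total clauses = 12 + 726 = 738.

738


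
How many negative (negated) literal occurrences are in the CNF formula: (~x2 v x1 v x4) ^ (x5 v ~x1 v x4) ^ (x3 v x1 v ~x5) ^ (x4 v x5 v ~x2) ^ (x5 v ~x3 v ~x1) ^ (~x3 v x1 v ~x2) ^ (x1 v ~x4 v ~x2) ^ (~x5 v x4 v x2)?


Scan each clause for negated literals.
Clause 1: 1 negative; Clause 2: 1 negative; Clause 3: 1 negative; Clause 4: 1 negative; Clause 5: 2 negative; Clause 6: 2 negative; Clause 7: 2 negative; Clause 8: 1 negative.
Total negative literal occurrences = 11.

11


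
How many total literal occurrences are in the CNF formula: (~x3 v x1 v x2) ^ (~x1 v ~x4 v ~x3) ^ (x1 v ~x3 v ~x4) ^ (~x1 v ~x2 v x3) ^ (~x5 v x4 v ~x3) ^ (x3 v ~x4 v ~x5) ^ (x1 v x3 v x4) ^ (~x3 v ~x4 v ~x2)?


Clause lengths: 3, 3, 3, 3, 3, 3, 3, 3.
Sum = 3 + 3 + 3 + 3 + 3 + 3 + 3 + 3 = 24.

24


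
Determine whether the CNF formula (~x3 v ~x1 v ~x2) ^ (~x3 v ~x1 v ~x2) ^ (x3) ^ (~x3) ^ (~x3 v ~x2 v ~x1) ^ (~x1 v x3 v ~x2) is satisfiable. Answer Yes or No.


Check all 8 possible truth assignments.
Number of satisfying assignments found: 0.
The formula is unsatisfiable.

No


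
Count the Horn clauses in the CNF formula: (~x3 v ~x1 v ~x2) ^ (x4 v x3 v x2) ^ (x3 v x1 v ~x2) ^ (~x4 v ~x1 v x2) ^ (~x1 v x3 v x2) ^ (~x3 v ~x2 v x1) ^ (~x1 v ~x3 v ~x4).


A Horn clause has at most one positive literal.
Clause 1: 0 positive lit(s) -> Horn
Clause 2: 3 positive lit(s) -> not Horn
Clause 3: 2 positive lit(s) -> not Horn
Clause 4: 1 positive lit(s) -> Horn
Clause 5: 2 positive lit(s) -> not Horn
Clause 6: 1 positive lit(s) -> Horn
Clause 7: 0 positive lit(s) -> Horn
Total Horn clauses = 4.

4


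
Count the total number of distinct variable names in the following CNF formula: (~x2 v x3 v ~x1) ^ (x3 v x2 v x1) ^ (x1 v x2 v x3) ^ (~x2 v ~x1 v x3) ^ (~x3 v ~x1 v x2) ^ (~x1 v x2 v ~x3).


Identify each distinct variable in the formula.
Variables found: x1, x2, x3.
Total distinct variables = 3.

3


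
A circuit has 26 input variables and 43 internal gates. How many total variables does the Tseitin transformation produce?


The Tseitin transformation introduces one auxiliary variable per gate.
Total variables = inputs + gates = 26 + 43 = 69.

69


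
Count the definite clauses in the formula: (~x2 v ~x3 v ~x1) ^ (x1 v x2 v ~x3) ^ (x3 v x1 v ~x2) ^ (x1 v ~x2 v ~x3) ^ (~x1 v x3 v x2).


A definite clause has exactly one positive literal.
Clause 1: 0 positive -> not definite
Clause 2: 2 positive -> not definite
Clause 3: 2 positive -> not definite
Clause 4: 1 positive -> definite
Clause 5: 2 positive -> not definite
Definite clause count = 1.

1


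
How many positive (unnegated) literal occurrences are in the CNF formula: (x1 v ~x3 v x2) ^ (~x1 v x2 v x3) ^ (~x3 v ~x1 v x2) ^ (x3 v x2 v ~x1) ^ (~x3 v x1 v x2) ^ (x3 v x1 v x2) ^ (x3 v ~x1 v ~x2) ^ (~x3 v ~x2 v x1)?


Scan each clause for unnegated literals.
Clause 1: 2 positive; Clause 2: 2 positive; Clause 3: 1 positive; Clause 4: 2 positive; Clause 5: 2 positive; Clause 6: 3 positive; Clause 7: 1 positive; Clause 8: 1 positive.
Total positive literal occurrences = 14.

14


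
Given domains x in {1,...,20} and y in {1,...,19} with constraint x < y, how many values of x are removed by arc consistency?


For the constraint x < y, x needs a supporting value in y's domain.
x can be at most 18 (one less than y's maximum).
Valid x values from domain: 18 out of 20.
Pruned = 20 - 18 = 2.

2


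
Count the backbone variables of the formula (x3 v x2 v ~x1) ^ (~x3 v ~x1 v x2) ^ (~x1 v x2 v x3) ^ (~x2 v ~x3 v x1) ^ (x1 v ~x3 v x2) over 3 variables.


Find all satisfying assignments: 4 model(s).
Check which variables have the same value in every model.
No variable is fixed across all models.
Backbone size = 0.

0


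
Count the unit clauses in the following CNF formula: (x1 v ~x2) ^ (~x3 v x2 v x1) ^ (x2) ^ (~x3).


A unit clause contains exactly one literal.
Unit clauses found: (x2), (~x3).
Count = 2.

2


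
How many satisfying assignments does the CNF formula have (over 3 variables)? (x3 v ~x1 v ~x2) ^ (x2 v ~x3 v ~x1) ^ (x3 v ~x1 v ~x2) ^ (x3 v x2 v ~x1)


Enumerate all 8 truth assignments over 3 variables.
Test each against every clause.
Satisfying assignments found: 5.

5


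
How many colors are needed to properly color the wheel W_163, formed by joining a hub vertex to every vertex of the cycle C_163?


W_163 consists of the cycle C_163 together with a hub vertex adjacent to every cycle vertex.
The cycle C_163 needs 3 colors (odd cycle -> 3).
The hub is adjacent to every cycle vertex, so it must receive a new color distinct from all of them.
Chromatic number = 3 + 1 = 4.

4


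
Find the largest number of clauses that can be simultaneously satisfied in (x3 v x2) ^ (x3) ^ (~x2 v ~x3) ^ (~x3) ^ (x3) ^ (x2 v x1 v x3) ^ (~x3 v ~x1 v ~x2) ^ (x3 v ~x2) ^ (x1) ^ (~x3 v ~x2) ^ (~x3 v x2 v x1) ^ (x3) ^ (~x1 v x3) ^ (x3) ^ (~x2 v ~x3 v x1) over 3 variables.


Enumerate all 8 truth assignments.
For each, count how many of the 15 clauses are satisfied.
The formula is not fully satisfiable, so the maximum is below 15.
Maximum simultaneously satisfiable clauses = 14.

14


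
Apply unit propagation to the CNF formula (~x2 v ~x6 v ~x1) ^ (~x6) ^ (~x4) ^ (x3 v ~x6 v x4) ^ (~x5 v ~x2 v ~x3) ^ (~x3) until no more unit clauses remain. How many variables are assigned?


Unit propagation repeatedly assigns the literal in any unit clause, then simplifies.
Assignments in order: x6 = F, x4 = F, x3 = F.
No further unit clauses remain.
Total variables assigned = 3.

3


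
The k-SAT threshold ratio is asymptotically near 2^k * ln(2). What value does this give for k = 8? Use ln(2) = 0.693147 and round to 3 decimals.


Using the asymptotic formula: threshold ~ 2^k * ln(2).
2^8 = 256.
256 * 0.693147 = 177.446.

177.446


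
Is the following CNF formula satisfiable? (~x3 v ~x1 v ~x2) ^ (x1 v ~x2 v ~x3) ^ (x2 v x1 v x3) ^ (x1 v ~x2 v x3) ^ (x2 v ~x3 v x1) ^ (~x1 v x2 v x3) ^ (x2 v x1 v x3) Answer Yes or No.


Check all 8 possible truth assignments.
Number of satisfying assignments found: 2.
The formula is satisfiable.

Yes


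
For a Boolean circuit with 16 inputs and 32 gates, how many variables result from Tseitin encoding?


The Tseitin transformation introduces one auxiliary variable per gate.
Total variables = inputs + gates = 16 + 32 = 48.

48


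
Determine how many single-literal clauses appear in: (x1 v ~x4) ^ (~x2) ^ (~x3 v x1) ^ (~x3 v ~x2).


A unit clause contains exactly one literal.
Unit clauses found: (~x2).
Count = 1.

1


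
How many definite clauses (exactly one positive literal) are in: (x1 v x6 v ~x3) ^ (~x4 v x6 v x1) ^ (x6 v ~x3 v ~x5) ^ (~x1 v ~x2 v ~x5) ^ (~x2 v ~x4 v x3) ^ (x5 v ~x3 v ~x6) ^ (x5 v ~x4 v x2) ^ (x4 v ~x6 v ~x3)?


A definite clause has exactly one positive literal.
Clause 1: 2 positive -> not definite
Clause 2: 2 positive -> not definite
Clause 3: 1 positive -> definite
Clause 4: 0 positive -> not definite
Clause 5: 1 positive -> definite
Clause 6: 1 positive -> definite
Clause 7: 2 positive -> not definite
Clause 8: 1 positive -> definite
Definite clause count = 4.

4


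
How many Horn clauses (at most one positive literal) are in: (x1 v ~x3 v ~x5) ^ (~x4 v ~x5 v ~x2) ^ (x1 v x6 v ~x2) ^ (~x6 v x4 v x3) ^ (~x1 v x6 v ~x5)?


A Horn clause has at most one positive literal.
Clause 1: 1 positive lit(s) -> Horn
Clause 2: 0 positive lit(s) -> Horn
Clause 3: 2 positive lit(s) -> not Horn
Clause 4: 2 positive lit(s) -> not Horn
Clause 5: 1 positive lit(s) -> Horn
Total Horn clauses = 3.

3


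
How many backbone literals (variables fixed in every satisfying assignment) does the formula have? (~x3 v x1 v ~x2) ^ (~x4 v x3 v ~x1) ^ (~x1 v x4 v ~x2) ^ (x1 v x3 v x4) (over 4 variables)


Find all satisfying assignments: 8 model(s).
Check which variables have the same value in every model.
No variable is fixed across all models.
Backbone size = 0.

0


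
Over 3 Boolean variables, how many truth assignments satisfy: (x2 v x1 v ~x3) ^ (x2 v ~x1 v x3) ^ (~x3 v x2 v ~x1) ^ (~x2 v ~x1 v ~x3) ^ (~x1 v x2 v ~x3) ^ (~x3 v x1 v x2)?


Enumerate all 8 truth assignments over 3 variables.
Test each against every clause.
Satisfying assignments found: 4.

4


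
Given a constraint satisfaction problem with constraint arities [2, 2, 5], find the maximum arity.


The arities are: 2, 2, 5.
Scan for the maximum value.
Maximum arity = 5.

5


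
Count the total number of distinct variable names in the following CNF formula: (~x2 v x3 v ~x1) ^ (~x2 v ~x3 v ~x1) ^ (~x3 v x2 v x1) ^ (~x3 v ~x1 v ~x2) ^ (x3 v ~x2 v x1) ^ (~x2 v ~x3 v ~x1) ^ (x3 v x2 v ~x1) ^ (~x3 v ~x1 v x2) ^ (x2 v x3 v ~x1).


Identify each distinct variable in the formula.
Variables found: x1, x2, x3.
Total distinct variables = 3.

3


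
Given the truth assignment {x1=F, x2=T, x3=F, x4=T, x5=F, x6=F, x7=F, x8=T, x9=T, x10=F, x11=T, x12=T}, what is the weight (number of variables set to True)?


The weight is the number of variables assigned True.
True variables: x2, x4, x8, x9, x11, x12.
Weight = 6.

6


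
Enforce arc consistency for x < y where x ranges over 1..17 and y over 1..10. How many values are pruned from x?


For the constraint x < y, x needs a supporting value in y's domain.
x can be at most 9 (one less than y's maximum).
Valid x values from domain: 9 out of 17.
Pruned = 17 - 9 = 8.

8


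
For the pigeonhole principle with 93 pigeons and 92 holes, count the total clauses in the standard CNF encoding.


The PHP encoding has two parts:
1) At-least-one-hole clauses: 93 (one per pigeon, each with 92 literals).
2) At-most-one-pigeon-per-hole clauses: 92 holes * C(93,2) = 92 * 4278 = 393576.
Total clauses = 93 + 393576 = 393669.

393669


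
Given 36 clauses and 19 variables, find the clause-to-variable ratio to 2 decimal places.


Clause-to-variable ratio = clauses / variables.
36 / 19 = 1.89.

1.89


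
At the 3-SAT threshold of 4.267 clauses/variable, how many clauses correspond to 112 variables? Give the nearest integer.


The 3-SAT phase transition occurs at approximately 4.267 clauses per variable.
m = 4.267 * 112 = 477.904.
Rounded to nearest integer: 478.

478


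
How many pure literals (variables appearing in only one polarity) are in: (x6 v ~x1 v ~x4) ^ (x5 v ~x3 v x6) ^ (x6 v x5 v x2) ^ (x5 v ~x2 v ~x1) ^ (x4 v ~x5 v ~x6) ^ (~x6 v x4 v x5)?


A pure literal appears in only one polarity across all clauses.
Pure literals: x1 (negative only), x3 (negative only).
Count = 2.

2


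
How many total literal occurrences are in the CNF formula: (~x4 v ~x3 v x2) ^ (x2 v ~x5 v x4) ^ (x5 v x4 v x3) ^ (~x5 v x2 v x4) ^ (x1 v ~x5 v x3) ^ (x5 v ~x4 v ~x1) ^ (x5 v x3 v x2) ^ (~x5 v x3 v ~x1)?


Clause lengths: 3, 3, 3, 3, 3, 3, 3, 3.
Sum = 3 + 3 + 3 + 3 + 3 + 3 + 3 + 3 = 24.

24


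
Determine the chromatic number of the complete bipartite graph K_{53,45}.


K_{53,45} is bipartite by definition: the two parts are independent sets, with every edge crossing between them.
Color all vertices in one part with color 1 and all vertices in the other part with color 2.
Since the graph has at least one edge, one color does not suffice.
Chromatic number = 2.

2


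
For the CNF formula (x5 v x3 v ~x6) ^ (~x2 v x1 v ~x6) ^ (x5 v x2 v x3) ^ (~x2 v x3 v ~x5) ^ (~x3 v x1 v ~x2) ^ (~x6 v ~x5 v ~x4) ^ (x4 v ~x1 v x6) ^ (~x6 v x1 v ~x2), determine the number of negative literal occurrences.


Scan each clause for negated literals.
Clause 1: 1 negative; Clause 2: 2 negative; Clause 3: 0 negative; Clause 4: 2 negative; Clause 5: 2 negative; Clause 6: 3 negative; Clause 7: 1 negative; Clause 8: 2 negative.
Total negative literal occurrences = 13.

13


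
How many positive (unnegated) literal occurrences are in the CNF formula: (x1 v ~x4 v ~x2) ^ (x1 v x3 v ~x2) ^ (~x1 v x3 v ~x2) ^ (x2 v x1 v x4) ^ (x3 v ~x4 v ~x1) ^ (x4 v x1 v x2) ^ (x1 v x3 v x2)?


Scan each clause for unnegated literals.
Clause 1: 1 positive; Clause 2: 2 positive; Clause 3: 1 positive; Clause 4: 3 positive; Clause 5: 1 positive; Clause 6: 3 positive; Clause 7: 3 positive.
Total positive literal occurrences = 14.

14


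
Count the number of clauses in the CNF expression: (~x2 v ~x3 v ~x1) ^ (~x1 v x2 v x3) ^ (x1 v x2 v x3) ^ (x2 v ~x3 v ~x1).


Each group enclosed in parentheses joined by ^ is one clause.
Counting the conjuncts: 4 clauses.

4


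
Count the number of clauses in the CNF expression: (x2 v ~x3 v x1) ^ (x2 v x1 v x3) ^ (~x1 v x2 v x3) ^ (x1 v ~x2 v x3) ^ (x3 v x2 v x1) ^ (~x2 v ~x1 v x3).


Each group enclosed in parentheses joined by ^ is one clause.
Counting the conjuncts: 6 clauses.

6


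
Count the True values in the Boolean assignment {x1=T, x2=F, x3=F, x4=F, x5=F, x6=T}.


The weight is the number of variables assigned True.
True variables: x1, x6.
Weight = 2.

2


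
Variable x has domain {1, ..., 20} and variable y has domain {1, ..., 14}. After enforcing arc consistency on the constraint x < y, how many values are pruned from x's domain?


For the constraint x < y, x needs a supporting value in y's domain.
x can be at most 13 (one less than y's maximum).
Valid x values from domain: 13 out of 20.
Pruned = 20 - 13 = 7.

7


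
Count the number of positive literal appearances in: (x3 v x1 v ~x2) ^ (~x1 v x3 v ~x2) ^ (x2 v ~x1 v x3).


Scan each clause for unnegated literals.
Clause 1: 2 positive; Clause 2: 1 positive; Clause 3: 2 positive.
Total positive literal occurrences = 5.

5


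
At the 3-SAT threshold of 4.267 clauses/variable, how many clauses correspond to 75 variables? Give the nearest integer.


The 3-SAT phase transition occurs at approximately 4.267 clauses per variable.
m = 4.267 * 75 = 320.025.
Rounded to nearest integer: 320.

320


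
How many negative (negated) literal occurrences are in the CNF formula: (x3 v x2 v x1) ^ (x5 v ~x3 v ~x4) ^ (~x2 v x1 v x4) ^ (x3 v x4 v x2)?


Scan each clause for negated literals.
Clause 1: 0 negative; Clause 2: 2 negative; Clause 3: 1 negative; Clause 4: 0 negative.
Total negative literal occurrences = 3.

3


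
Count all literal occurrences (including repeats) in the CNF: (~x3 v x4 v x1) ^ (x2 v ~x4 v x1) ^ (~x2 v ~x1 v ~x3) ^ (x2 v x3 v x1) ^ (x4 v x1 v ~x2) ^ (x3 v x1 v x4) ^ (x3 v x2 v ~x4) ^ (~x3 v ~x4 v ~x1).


Clause lengths: 3, 3, 3, 3, 3, 3, 3, 3.
Sum = 3 + 3 + 3 + 3 + 3 + 3 + 3 + 3 = 24.

24


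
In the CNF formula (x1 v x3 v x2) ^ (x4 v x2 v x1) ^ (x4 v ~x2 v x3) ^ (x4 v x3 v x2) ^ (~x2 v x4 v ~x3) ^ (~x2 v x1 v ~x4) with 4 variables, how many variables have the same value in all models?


Find all satisfying assignments: 6 model(s).
Check which variables have the same value in every model.
No variable is fixed across all models.
Backbone size = 0.

0


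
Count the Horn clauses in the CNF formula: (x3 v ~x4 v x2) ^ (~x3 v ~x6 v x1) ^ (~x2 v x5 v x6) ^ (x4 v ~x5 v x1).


A Horn clause has at most one positive literal.
Clause 1: 2 positive lit(s) -> not Horn
Clause 2: 1 positive lit(s) -> Horn
Clause 3: 2 positive lit(s) -> not Horn
Clause 4: 2 positive lit(s) -> not Horn
Total Horn clauses = 1.

1


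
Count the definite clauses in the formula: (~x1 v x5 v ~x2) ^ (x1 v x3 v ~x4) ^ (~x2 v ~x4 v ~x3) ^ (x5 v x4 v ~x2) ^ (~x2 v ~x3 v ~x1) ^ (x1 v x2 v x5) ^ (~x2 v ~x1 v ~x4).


A definite clause has exactly one positive literal.
Clause 1: 1 positive -> definite
Clause 2: 2 positive -> not definite
Clause 3: 0 positive -> not definite
Clause 4: 2 positive -> not definite
Clause 5: 0 positive -> not definite
Clause 6: 3 positive -> not definite
Clause 7: 0 positive -> not definite
Definite clause count = 1.

1


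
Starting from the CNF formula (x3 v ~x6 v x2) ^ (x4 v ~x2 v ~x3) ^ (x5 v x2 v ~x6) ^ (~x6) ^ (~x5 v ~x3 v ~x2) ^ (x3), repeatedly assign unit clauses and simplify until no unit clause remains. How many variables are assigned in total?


Unit propagation repeatedly assigns the literal in any unit clause, then simplifies.
Assignments in order: x6 = F, x3 = T.
No further unit clauses remain.
Total variables assigned = 2.

2


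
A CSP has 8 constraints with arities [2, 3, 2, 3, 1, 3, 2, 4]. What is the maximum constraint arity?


The arities are: 2, 3, 2, 3, 1, 3, 2, 4.
Scan for the maximum value.
Maximum arity = 4.

4


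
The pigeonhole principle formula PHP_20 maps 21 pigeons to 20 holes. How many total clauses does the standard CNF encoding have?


The PHP encoding has two parts:
1) At-least-one-hole clauses: 21 (one per pigeon, each with 20 literals).
2) At-most-one-pigeon-per-hole clauses: 20 holes * C(21,2) = 20 * 210 = 4200.
Total clauses = 21 + 4200 = 4221.

4221


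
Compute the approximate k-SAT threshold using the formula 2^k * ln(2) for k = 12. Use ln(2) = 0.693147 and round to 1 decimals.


Using the asymptotic formula: threshold ~ 2^k * ln(2).
2^12 = 4096.
4096 * 0.693147 = 2839.1.

2839.1


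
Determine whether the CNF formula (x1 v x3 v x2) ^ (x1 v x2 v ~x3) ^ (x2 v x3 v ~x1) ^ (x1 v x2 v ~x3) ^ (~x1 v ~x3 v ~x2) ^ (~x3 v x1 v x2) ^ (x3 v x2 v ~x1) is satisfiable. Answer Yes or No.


Check all 8 possible truth assignments.
Number of satisfying assignments found: 4.
The formula is satisfiable.

Yes


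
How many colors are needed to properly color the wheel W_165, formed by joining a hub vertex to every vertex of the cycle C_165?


W_165 consists of the cycle C_165 together with a hub vertex adjacent to every cycle vertex.
The cycle C_165 needs 3 colors (odd cycle -> 3).
The hub is adjacent to every cycle vertex, so it must receive a new color distinct from all of them.
Chromatic number = 3 + 1 = 4.

4


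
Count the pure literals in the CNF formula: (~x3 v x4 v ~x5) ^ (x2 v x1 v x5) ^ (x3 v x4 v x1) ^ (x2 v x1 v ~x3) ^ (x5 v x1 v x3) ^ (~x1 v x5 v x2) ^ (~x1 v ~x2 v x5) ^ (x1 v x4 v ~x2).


A pure literal appears in only one polarity across all clauses.
Pure literals: x4 (positive only).
Count = 1.

1


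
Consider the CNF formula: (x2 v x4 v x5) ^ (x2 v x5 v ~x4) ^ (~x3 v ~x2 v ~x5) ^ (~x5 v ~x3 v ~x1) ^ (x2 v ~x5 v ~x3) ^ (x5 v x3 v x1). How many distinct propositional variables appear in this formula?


Identify each distinct variable in the formula.
Variables found: x1, x2, x3, x4, x5.
Total distinct variables = 5.

5


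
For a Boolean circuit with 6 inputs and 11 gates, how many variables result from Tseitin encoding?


The Tseitin transformation introduces one auxiliary variable per gate.
Total variables = inputs + gates = 6 + 11 = 17.

17


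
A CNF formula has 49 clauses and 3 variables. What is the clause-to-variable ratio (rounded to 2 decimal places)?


Clause-to-variable ratio = clauses / variables.
49 / 3 = 16.33.

16.33


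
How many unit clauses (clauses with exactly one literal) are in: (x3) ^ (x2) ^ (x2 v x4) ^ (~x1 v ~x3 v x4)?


A unit clause contains exactly one literal.
Unit clauses found: (x3), (x2).
Count = 2.

2


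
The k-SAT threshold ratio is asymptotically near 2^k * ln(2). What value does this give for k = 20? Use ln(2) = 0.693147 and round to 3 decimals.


Using the asymptotic formula: threshold ~ 2^k * ln(2).
2^20 = 1048576.
1048576 * 0.693147 = 726817.309.

726817.309


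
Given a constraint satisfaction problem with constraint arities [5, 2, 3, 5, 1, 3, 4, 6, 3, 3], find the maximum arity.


The arities are: 5, 2, 3, 5, 1, 3, 4, 6, 3, 3.
Scan for the maximum value.
Maximum arity = 6.

6


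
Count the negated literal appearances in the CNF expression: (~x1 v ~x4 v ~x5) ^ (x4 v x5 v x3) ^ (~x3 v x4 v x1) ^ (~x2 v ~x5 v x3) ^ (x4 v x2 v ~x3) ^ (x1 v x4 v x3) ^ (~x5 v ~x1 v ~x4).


Scan each clause for negated literals.
Clause 1: 3 negative; Clause 2: 0 negative; Clause 3: 1 negative; Clause 4: 2 negative; Clause 5: 1 negative; Clause 6: 0 negative; Clause 7: 3 negative.
Total negative literal occurrences = 10.

10


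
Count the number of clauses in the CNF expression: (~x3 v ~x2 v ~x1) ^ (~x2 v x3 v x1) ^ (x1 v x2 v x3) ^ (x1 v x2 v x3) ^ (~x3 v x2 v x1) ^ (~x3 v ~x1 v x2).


Each group enclosed in parentheses joined by ^ is one clause.
Counting the conjuncts: 6 clauses.

6


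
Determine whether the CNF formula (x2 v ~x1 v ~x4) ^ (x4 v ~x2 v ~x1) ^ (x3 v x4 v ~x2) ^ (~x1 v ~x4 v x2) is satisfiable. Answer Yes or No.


Check all 16 possible truth assignments.
Number of satisfying assignments found: 11.
The formula is satisfiable.

Yes


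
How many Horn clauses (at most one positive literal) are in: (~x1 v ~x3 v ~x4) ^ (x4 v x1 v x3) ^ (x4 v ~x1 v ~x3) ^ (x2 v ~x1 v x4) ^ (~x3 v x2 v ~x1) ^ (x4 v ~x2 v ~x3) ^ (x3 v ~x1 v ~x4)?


A Horn clause has at most one positive literal.
Clause 1: 0 positive lit(s) -> Horn
Clause 2: 3 positive lit(s) -> not Horn
Clause 3: 1 positive lit(s) -> Horn
Clause 4: 2 positive lit(s) -> not Horn
Clause 5: 1 positive lit(s) -> Horn
Clause 6: 1 positive lit(s) -> Horn
Clause 7: 1 positive lit(s) -> Horn
Total Horn clauses = 5.

5


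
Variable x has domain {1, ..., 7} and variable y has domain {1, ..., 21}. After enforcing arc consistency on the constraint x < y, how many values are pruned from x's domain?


For the constraint x < y, x needs a supporting value in y's domain.
x can be at most 20 (one less than y's maximum).
Valid x values from domain: 7 out of 7.
Pruned = 7 - 7 = 0.

0


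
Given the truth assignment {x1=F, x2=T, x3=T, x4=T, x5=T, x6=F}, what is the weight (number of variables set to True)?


The weight is the number of variables assigned True.
True variables: x2, x3, x4, x5.
Weight = 4.

4


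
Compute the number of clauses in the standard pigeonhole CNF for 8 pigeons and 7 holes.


The PHP encoding has two parts:
1) At-least-one-hole clauses: 8 (one per pigeon, each with 7 literals).
2) At-most-one-pigeon-per-hole clauses: 7 holes * C(8,2) = 7 * 28 = 196.
Total clauses = 8 + 196 = 204.

204


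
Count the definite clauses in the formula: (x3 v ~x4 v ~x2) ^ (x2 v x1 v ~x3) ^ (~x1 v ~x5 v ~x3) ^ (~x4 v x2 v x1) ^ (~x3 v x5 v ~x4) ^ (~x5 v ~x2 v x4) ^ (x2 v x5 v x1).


A definite clause has exactly one positive literal.
Clause 1: 1 positive -> definite
Clause 2: 2 positive -> not definite
Clause 3: 0 positive -> not definite
Clause 4: 2 positive -> not definite
Clause 5: 1 positive -> definite
Clause 6: 1 positive -> definite
Clause 7: 3 positive -> not definite
Definite clause count = 3.

3


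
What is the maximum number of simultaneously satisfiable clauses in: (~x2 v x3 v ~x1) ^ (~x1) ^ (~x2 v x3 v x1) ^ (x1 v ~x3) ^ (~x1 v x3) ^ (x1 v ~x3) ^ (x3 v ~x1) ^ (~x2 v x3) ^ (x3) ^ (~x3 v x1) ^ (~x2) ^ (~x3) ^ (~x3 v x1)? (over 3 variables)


Enumerate all 8 truth assignments.
For each, count how many of the 13 clauses are satisfied.
The formula is not fully satisfiable, so the maximum is below 13.
Maximum simultaneously satisfiable clauses = 12.

12


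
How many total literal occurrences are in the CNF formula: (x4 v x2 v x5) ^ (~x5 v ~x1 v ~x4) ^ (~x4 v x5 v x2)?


Clause lengths: 3, 3, 3.
Sum = 3 + 3 + 3 = 9.

9
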